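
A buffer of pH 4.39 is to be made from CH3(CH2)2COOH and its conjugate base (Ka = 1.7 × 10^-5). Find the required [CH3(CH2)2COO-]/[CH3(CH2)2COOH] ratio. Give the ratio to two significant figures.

ratio = 0.42

pKa = -log(1.7 × 10^-5) = 4.770
pH = pKa + log(r) ⇒ log(r) = 4.39 − 4.770 = -0.380
r = [CH3(CH2)2COO-]/[CH3(CH2)2COOH] = 10^(-0.380) = 0.417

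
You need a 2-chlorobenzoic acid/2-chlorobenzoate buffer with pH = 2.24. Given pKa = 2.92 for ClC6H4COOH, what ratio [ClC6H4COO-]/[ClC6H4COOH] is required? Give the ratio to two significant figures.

pH = pKa + log(r) ⇒ log(r) = 2.24 − 2.92 = -0.68
r = [ClC6H4COO-]/[ClC6H4COOH] = 10^(-0.68) = 0.209

ratio = 0.21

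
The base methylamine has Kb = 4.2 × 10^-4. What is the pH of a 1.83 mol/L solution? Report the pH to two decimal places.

CH3NH2 + H2O ⇌ CH3NH3+ + OH-
Kb = [OH-]²/(1.83 − [OH-]) = 4.2 × 10^-4
Assume [OH-] ≪ 1.83: [OH-] ≈ √(4.2 × 10^-4 × 1.83) = 2.77 × 10^-2 M
pOH = 1.56, so pH = 14.00 − pOH = 12.44

pH = 12.44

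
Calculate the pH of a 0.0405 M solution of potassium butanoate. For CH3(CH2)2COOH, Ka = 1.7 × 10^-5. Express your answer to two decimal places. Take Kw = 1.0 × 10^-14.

CH3(CH2)2COO- is the conjugate base of the weak acid CH3(CH2)2COOH.
Kb = Kw/Ka = 1.0×10^-14 / 1.7 × 10^-5 = 5.88 × 10^-10
Kb = [OH-]²/(0.0405 − [OH-]) = 5.88 × 10^-10
Assume [OH-] ≪ 0.0405: [OH-] ≈ √(5.88 × 10^-10 × 0.0405) = 4.88 × 10^-6 M
Check: 0.012% ionized — well under 5%, approximation valid.
pOH = −log(4.88 × 10^-6) = 5.31; pH = 14.00 − 5.31 = 8.69

pH = 8.69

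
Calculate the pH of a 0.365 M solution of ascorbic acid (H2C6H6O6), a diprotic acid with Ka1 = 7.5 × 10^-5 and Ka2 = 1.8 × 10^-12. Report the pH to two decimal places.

pH = 2.28

Since Ka1 ≫ Ka2, the first ionization dominates [H+].
Ka1 = x²/(0.365 − x) = 7.5 × 10^-5
x ≈ √(7.5 × 10^-5 × 0.365) = 5.23 × 10^-3 M
pH = −log(5.23 × 10^-3) = 2.28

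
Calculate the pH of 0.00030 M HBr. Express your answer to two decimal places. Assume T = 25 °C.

HBr is a strong acid and dissociates completely, so [H+] = 0.00030 M.
pH = -log(0.0003) = 3.52

pH = 3.52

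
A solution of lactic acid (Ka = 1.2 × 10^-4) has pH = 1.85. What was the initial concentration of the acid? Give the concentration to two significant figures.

[H+] = 10^(-1.85) = 1.41 × 10^-2 M = x
Ka = x²/(C₀ − x) ⇒ C₀ = x + x²/Ka
C₀ = 1.41 × 10^-2 + (1.41 × 10^-2)²/(1.2 × 10^-4) = 1.67 M

C₀ = 1.7 M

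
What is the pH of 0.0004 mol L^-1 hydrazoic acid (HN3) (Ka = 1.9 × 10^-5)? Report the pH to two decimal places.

pH = 4.11

HN3 ⇌ N3- + H+
From the ICE table, Ka = [H+]²/(0.0004 − [H+]) = 1.9 × 10^-5.
Here C₀/Ka ≈ 21.1, so the small-[H+] approximation fails. Use the quadratic:
[H+] = (−Ka + √(Ka² + 4·Ka·C₀))/2 = 7.82 × 10^-5 M
pH = −log[H+] = −log(7.82 × 10^-5) = 4.11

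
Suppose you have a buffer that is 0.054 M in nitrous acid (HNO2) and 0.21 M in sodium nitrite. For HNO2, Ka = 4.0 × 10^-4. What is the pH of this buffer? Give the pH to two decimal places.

pKa = −log(4.0 × 10^-4) = 3.398
Using pH = pKa + log([base]/[acid]) with [base]/[acid] = 0.21/0.054:
pH = 3.398 + (+0.590) = 3.99

pH = 3.99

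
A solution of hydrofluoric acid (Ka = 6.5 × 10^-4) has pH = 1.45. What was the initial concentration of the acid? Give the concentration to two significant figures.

C₀ = 2.0 M

[H+] = 10^(-1.45) = 3.55 × 10^-2 M = x
Ka = x²/(C₀ − x) ⇒ C₀ = x + x²/Ka
C₀ = 3.55 × 10^-2 + (3.55 × 10^-2)²/(6.5 × 10^-4) = 1.97 M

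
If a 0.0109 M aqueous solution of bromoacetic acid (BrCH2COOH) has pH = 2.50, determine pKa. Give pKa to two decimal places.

pKa = 2.89

[H+] = 10^(-2.50) = 3.16 × 10^-3 M
At equilibrium [HA] = 0.0109 − 3.16 × 10^-3 = 7.74 × 10^-3 M
Ka = [H+][A-]/[HA] = (3.16 × 10^-3)² / 7.74 × 10^-3 = 1.29 × 10^-3
pKa = -log(1.29 × 10^-3) = 2.89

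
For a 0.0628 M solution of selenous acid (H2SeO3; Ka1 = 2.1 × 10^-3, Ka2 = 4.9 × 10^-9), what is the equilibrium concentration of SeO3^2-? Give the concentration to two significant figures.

4.9 × 10^-9 M

First ionization gives [H+] ≈ [HSeO3-] = 1.05 × 10^-2 M.
Second step: Ka2 = [H+][SeO3^2-]/[HSeO3-] ≈ [SeO3^2-] (since [H+] ≈ [HSeO3-]).
So [SeO3^2-] ≈ Ka2.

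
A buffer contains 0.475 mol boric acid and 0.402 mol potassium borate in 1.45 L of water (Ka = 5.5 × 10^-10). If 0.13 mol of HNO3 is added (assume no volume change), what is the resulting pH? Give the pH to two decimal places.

Added H+ converts B(OH)4- to B(OH)3: B(OH)3 → 0.605 mol, B(OH)4- → 0.272 mol.
pKa = −log(5.5 × 10^-10) = 9.260
pH = pKa + log([A⁻]/[HA]) = 9.260 + log(0.272/0.605) = 9.260 -0.347

pH = 8.91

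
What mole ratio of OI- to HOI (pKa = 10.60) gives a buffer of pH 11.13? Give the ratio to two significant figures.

ratio = 3.4

pH = pKa + log(r) ⇒ log(r) = 11.13 − 10.60 = +0.53
r = [OI-]/[HOI] = 10^(+0.53) = 3.39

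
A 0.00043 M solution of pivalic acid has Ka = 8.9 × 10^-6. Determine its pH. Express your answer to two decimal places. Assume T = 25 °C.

(CH3)3CCOOH ⇌ (CH3)3CCOO- + H+
Ka = [H+]²/(0.00043 − [H+]) = 8.9 × 10^-6
The 5% rule fails; solving [H+]² + Ka·[H+] − Ka·C₀ = 0 exactly:
[H+] = (−Ka + √(Ka² + 4·Ka·C₀))/2 = 5.76 × 10^-5 M
pH = −log(5.76 × 10^-5) = 4.24

pH = 4.24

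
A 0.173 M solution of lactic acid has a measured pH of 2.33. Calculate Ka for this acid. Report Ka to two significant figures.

[H+] = 10^(-2.33) = 4.68 × 10^-3 M
At equilibrium [HA] = 0.173 − 4.68 × 10^-3 = 1.68 × 10^-1 M
Ka = [H+][A-]/[HA] = (4.68 × 10^-3)² / 1.68 × 10^-1 = 1.3 × 10^-4

Ka = 1.3 × 10^-4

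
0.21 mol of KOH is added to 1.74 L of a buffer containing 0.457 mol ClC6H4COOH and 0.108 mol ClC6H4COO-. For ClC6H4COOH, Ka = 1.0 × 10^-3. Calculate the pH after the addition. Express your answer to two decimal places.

pH = 3.11

OH- converts ClC6H4COOH to ClC6H4COO-: ClC6H4COOH → 0.247 mol, ClC6H4COO- → 0.318 mol.
pKa = −log(1.0 × 10^-3) = 3.000
pH = pKa + log(n_ClC6H4COO-/n_ClC6H4COOH) = 3.000 + log(0.318/0.247) = 3.000 + (+0.110)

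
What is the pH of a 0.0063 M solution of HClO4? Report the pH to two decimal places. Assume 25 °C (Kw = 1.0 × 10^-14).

HClO4 is a strong acid and dissociates completely, so [H+] = 0.0063 M.
pH = -log(0.0063) = 2.20

pH = 2.20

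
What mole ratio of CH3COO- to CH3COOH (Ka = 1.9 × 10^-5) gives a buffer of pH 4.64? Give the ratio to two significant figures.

ratio = 0.83

pKa = -log(1.9 × 10^-5) = 4.721
pH = pKa + log(r) ⇒ log(r) = 4.64 − 4.721 = -0.081
r = [CH3COO-]/[CH3COOH] = 10^(-0.081) = 0.83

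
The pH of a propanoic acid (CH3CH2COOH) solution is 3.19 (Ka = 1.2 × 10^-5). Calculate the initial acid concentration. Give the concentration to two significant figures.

C₀ = 3.5 × 10^-2 M

[H+] = 10^(-3.19) = 6.46 × 10^-4 M = x
Ka = x²/(C₀ − x) ⇒ C₀ = x + x²/Ka
C₀ = 6.46 × 10^-4 + (6.46 × 10^-4)²/(1.2 × 10^-5) = 3.54 × 10^-2 M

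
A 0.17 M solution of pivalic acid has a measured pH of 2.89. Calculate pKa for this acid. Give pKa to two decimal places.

pKa = 5.01

[H+] = 10^(-2.89) = 1.29 × 10^-3 M
At equilibrium [HA] = 0.17 − 1.29 × 10^-3 = 1.69 × 10^-1 M
Ka = [H+][A-]/[HA] = (1.29 × 10^-3)² / 1.69 × 10^-1 = 9.85 × 10^-6
pKa = -log(9.85 × 10^-6) = 5.01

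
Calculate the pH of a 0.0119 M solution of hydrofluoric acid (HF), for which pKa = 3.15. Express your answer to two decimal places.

pH = 2.59

HF ⇌ F- + H+
Ka = 10^(−3.15) = 7.08 × 10^-4
Ka = [H+]²/(0.0119 − [H+]) = 7.08 × 10^-4
Here C₀/Ka ≈ 16.8, so the small-[H+] approximation fails. Use the quadratic:
[H+] = [−0.000708 + √(0.000708² + 3.37e-05)]/2 = 2.57 × 10^-3 M
pH = −log(2.57 × 10^-3) = 2.59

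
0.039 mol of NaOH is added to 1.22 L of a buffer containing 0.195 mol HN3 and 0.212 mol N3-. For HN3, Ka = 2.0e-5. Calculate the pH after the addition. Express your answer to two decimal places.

After neutralization: n(HN3) = 0.156 mol, n(N3-) = 0.251 mol.
pKa = −log(2.0 × 10^-5) = 4.699
pH = pKa + log(n_N3-/n_HN3) = 4.699 + log(0.251/0.156) = 4.699 + (+0.207)

pH = 4.91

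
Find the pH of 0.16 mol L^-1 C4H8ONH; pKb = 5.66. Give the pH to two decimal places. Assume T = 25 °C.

pH = 10.77

C4H8ONH + H2O ⇌ C4H8ONH2+ + OH-
Kb = 10^(−5.66) = 2.19 × 10^-6
Kb = x²/(0.16 − x) = 2.19 × 10^-6
Neglecting x in the denominator: x = √(2.19 × 10^-6 × 0.16) = 5.92 × 10^-4 M
Check: 0.37% ionized — well under 5%, approximation valid.
pOH = 3.23, so pH = 14.00 − pOH = 10.77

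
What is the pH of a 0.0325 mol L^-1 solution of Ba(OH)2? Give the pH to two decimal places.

pH = 12.81

Ba(OH)2 is a strong base (each formula unit releases 2 OH-); [OH-] = 0.065 M.
pOH = -log(0.065) = 1.19
pH = 14.00 - 1.19 = 12.81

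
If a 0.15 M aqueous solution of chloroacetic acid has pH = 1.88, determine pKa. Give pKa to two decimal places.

[H+] = 10^(-1.88) = 1.32 × 10^-2 M
At equilibrium [HA] = 0.15 − 1.32 × 10^-2 = 1.37 × 10^-1 M
Ka = [H+][A-]/[HA] = (1.32 × 10^-2)² / 1.37 × 10^-1 = 1.27 × 10^-3
pKa = -log(1.27 × 10^-3) = 2.90

pKa = 2.90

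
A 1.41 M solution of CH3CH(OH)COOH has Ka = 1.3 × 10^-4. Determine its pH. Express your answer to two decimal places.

pH = 1.87

CH3CH(OH)COOH ⇌ CH3CH(OH)COO- + H+
Ka = [H+]²/(1.41 − [H+]) = 1.3 × 10^-4
Since Ka ≪ C₀, [H+] ≈ √(Ka·C₀) = 1.35 × 10^-2 M.
Check: 0.96% ionized — well under 5%, approximation valid.
pH = −log(1.35 × 10^-2) = 1.87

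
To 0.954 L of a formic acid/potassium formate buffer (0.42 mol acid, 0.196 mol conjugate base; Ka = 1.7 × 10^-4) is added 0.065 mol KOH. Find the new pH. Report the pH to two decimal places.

After neutralization: n(HCOOH) = 0.355 mol, n(HCOO-) = 0.261 mol.
pKa = −log(1.7 × 10^-4) = 3.770
pH = pKa + log([A⁻]/[HA]) = 3.770 + log(0.261/0.355) = 3.770 -0.134

pH = 3.64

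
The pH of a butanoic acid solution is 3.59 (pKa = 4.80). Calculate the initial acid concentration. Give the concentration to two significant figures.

[H+] = 10^(-3.59) = 2.57 × 10^-4 M = x
Ka = 10^(−4.80) = 1.58 × 10^-5
Ka = x²/(C₀ − x) ⇒ C₀ = x + x²/Ka
C₀ = 2.57 × 10^-4 + (2.57 × 10^-4)²/(1.58 × 10^-5) = 4.44 × 10^-3 M

C₀ = 4.4 × 10^-3 M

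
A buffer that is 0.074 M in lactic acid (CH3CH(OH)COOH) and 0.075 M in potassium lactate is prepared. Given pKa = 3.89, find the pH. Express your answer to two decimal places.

pH = 3.90

pH = pKa + log([A⁻]/[HA]) = 3.89 + log(0.075/0.074)
pH = 3.89 + (+0.006) = 3.90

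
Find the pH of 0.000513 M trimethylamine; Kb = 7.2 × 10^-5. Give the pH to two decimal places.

pH = 10.20

(CH3)3N + H2O ⇌ (CH3)3NH+ + OH-
Let x = [OH-] at equilibrium. Kb = x²/(0.000513 − x).
The 5% rule fails; solving x² + Kb·x − Kb·C₀ = 0 exactly:
x = (−Kb + √(Kb² + 4·Kb·C₀))/2 = 1.60 × 10^-4 M
pOH = 3.80, so pH = 14.00 − pOH = 10.20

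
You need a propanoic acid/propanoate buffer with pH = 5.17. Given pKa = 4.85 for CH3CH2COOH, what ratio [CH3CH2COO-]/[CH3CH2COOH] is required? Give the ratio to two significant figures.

ratio = 2.1

pH = pKa + log(r) ⇒ log(r) = 5.17 − 4.85 = +0.32
r = [CH3CH2COO-]/[CH3CH2COOH] = 10^(+0.32) = 2.09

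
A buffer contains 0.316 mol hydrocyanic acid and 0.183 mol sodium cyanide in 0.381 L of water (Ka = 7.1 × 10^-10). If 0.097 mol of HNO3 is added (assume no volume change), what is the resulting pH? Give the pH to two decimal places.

Added H+ converts CN- to HCN: HCN → 0.413 mol, CN- → 0.086 mol.
pKa = −log(7.1 × 10^-10) = 9.149
pH = pKa + log(n_CN-/n_HCN) = 9.149 + log(0.086/0.413) = 9.149 + (-0.681)

pH = 8.47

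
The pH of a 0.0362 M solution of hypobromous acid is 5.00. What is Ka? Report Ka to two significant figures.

[H+] = 10^(-5.00) = 1.00 × 10^-5 M
At equilibrium [HA] = 0.0362 − 1.00 × 10^-5 = 3.62 × 10^-2 M
Ka = [H+][A-]/[HA] = (1.00 × 10^-5)² / 3.62 × 10^-2 = 2.8 × 10^-9

Ka = 2.8 × 10^-9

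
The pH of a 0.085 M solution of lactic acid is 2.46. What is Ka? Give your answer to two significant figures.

Ka = 1.5 × 10^-4

[H+] = 10^(-2.46) = 3.47 × 10^-3 M
At equilibrium [HA] = 0.085 − 3.47 × 10^-3 = 8.15 × 10^-2 M
Ka = [H+][A-]/[HA] = (3.47 × 10^-3)² / 8.15 × 10^-2 = 1.5 × 10^-4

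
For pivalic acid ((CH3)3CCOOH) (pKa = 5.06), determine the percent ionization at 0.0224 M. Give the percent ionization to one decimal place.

(CH3)3CCOOH ⇌ (CH3)3CCOO- + H+; let x = [H+] at equilibrium.
Ka = 10^(−5.06) = 8.71 × 10^-6
x ≈ √(Ka·C₀) = √(8.71 × 10^-6 × 0.0224) = 4.42 × 10^-4 M
% ionization = x/C₀ × 100% = 4.42 × 10^-4/0.0224 × 100% = 2.0%

2.0%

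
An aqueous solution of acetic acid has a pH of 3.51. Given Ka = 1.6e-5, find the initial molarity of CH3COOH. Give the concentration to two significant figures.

[H+] = 10^(-3.51) = 3.09 × 10^-4 M = x
Ka = x²/(C₀ − x) ⇒ C₀ = x + x²/Ka
C₀ = 3.09 × 10^-4 + (3.09 × 10^-4)²/(1.6 × 10^-5) = 6.28 × 10^-3 M

C₀ = 6.3 × 10^-3 M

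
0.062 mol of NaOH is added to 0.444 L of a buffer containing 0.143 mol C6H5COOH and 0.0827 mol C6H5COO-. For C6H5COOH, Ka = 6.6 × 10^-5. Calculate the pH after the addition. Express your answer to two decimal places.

pH = 4.43

OH- converts C6H5COOH to C6H5COO-: C6H5COOH → 0.081 mol, C6H5COO- → 0.145 mol.
pKa = −log(6.6 × 10^-5) = 4.180
Henderson–Hasselbalch with mole ratio 0.145/0.081: pH = 4.180 + (+0.253)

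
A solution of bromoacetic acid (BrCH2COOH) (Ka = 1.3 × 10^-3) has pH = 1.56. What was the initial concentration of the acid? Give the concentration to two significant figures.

C₀ = 6.1 × 10^-1 M

[H+] = 10^(-1.56) = 2.75 × 10^-2 M = x
Ka = x²/(C₀ − x) ⇒ C₀ = x + x²/Ka
C₀ = 2.75 × 10^-2 + (2.75 × 10^-2)²/(1.3 × 10^-3) = 6.09 × 10^-1 M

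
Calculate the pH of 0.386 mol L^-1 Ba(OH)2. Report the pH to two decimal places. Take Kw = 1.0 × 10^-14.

Ba(OH)2 is a strong base (each formula unit releases 2 OH-); [OH-] = 0.772 M.
pOH = -log(0.772) = 0.11
pH = 14.00 - 0.11 = 13.89

pH = 13.89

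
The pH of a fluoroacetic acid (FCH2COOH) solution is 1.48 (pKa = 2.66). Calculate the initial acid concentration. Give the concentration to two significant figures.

C₀ = 5.3 × 10^-1 M

[H+] = 10^(-1.48) = 3.31 × 10^-2 M = x
Ka = 10^(−2.66) = 2.19 × 10^-3
Ka = x²/(C₀ − x) ⇒ C₀ = x + x²/Ka
C₀ = 3.31 × 10^-2 + (3.31 × 10^-2)²/(2.19 × 10^-3) = 5.33 × 10^-1 M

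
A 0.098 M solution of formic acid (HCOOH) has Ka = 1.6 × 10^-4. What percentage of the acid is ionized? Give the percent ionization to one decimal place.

HCOOH ⇌ HCOO- + H+; let x = [H+] at equilibrium.
x ≈ √(Ka·C₀) = √(1.6 × 10^-4 × 0.098) = 3.96 × 10^-3 M
Fraction ionized = 3.96 × 10^-3 / 0.098 = 0.0404 → 4.0%

4.0%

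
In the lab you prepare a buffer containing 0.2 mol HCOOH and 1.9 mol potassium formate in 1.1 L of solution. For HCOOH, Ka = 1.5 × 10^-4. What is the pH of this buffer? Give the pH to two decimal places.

pH = 4.80

pKa = −log(1.5 × 10^-4) = 3.824
Using pH = pKa + log([base]/[acid]) with [base]/[acid] = 1.9/0.2:
pH = 3.824 + (+0.978) = 4.80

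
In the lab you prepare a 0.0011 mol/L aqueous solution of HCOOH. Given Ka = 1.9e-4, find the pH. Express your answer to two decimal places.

pH = 3.43

HCOOH ⇌ HCOO- + H+
From the ICE table, Ka = [H+]²/(0.0011 − [H+]) = 1.9 × 10^-4.
Here C₀/Ka ≈ 5.79, so the small-[H+] approximation fails. Use the quadratic:
[H+] = (−Ka + √(Ka² + 4·Ka·C₀))/2 = 3.72 × 10^-4 M
pH = −log(3.72 × 10^-4) = 3.43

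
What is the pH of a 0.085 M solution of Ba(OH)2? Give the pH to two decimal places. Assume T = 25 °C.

Ba(OH)2 is a strong base (each formula unit releases 2 OH-); [OH-] = 0.17 M.
pOH = -log(0.17) = 0.77
pH = 14.00 - 0.77 = 13.23

pH = 13.23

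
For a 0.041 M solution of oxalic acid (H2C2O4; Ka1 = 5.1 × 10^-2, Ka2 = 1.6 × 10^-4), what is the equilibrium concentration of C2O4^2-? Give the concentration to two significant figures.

1.6 × 10^-4 M

First ionization gives [H+] ≈ [HC2O4-] = 2.69 × 10^-2 M.
Second step: Ka2 = [H+][C2O4^2-]/[HC2O4-] ≈ [C2O4^2-] (since [H+] ≈ [HC2O4-]).
So [C2O4^2-] ≈ Ka2.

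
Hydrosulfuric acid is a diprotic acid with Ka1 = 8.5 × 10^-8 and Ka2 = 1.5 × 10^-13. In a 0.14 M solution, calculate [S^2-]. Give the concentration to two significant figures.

1.5 × 10^-13 M

First ionization gives [H+] ≈ [HS-] = 1.09 × 10^-4 M.
Second step: Ka2 = [H+][S^2-]/[HS-] ≈ [S^2-] (since [H+] ≈ [HS-]).
So [S^2-] ≈ Ka2.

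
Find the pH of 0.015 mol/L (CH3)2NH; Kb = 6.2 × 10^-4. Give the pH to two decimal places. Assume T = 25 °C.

(CH3)2NH + H2O ⇌ (CH3)2NH2+ + OH-
From the ICE table, Kb = x²/(0.015 − x) = 6.2 × 10^-4.
x is not negligible relative to C₀; solve x² + 0.00062·x − 9.3e-06 = 0.
x = [−0.00062 + √(0.00062² + 3.72e-05)]/2 = 2.76 × 10^-3 M
pOH = −log(2.76 × 10^-3) = 2.56; pH = 14.00 − 2.56 = 11.44

pH = 11.44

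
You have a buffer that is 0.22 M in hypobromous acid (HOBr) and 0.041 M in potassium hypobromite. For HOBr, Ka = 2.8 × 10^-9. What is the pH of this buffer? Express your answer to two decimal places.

pH = 7.82

pKa = −log(2.8 × 10^-9) = 8.553
pH = pKa + log([A⁻]/[HA]) = 8.553 + log(0.041/0.22)
pH = 8.553 + (-0.730) = 7.82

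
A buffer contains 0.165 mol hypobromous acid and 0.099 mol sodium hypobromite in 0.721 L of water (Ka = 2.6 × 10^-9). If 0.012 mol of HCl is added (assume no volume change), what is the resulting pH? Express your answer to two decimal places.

pH = 8.28

After neutralization: n(HOBr) = 0.177 mol, n(OBr-) = 0.087 mol.
pKa = −log(2.6 × 10^-9) = 8.585
pH = pKa + log(n_OBr-/n_HOBr) = 8.585 + log(0.087/0.177) = 8.585 + (-0.308)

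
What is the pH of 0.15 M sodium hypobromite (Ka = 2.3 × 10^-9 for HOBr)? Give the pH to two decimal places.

pH = 10.91

OBr- is the conjugate base of the weak acid HOBr.
Kb = Kw/Ka = 1.0×10^-14 / 2.3 × 10^-9 = 4.35 × 10^-6
From the ICE table, Kb = x²/(0.15 − x) = 4.35 × 10^-6.
Since Kb ≪ C₀, x ≈ √(Kb·C₀) = 8.08 × 10^-4 M.
(x/C₀ = 0.54% < 5%, so the approximation holds.)
pOH = 3.09, so pH = 14.00 − pOH = 10.91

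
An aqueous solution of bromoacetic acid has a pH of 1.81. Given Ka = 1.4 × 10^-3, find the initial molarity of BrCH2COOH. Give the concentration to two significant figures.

C₀ = 1.9 × 10^-1 M

[H+] = 10^(-1.81) = 1.55 × 10^-2 M = x
Ka = x²/(C₀ − x) ⇒ C₀ = x + x²/Ka
C₀ = 1.55 × 10^-2 + (1.55 × 10^-2)²/(1.4 × 10^-3) = 1.87 × 10^-1 M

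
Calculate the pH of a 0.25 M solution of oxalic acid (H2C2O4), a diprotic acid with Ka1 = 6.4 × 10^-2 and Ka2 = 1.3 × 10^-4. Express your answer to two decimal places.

pH = 1.01

Ka1 ≫ Ka2, so treat the first dissociation as the only significant source of H+.
Ka1 = x²/(0.25 − x) = 6.4 × 10^-2
Solving the quadratic: x = (−Ka1 + √(Ka1² + 4·Ka1·C₀))/2 = 9.85 × 10^-2 M
pH = −log(9.85 × 10^-2) = 1.01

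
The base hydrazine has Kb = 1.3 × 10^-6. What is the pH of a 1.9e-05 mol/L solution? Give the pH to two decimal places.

N2H4 + H2O ⇌ N2H5+ + OH-
Kb = [OH-]²/(1.9e-05 − [OH-]) = 1.3 × 10^-6
Here C₀/Kb ≈ 14.6, so the small-[OH-] approximation fails. Use the quadratic:
[OH-] = (−Kb + √(Kb² + 4·Kb·C₀))/2 = 4.36 × 10^-6 M
pOH = −log(4.36 × 10^-6) = 5.36; pH = 14.00 − 5.36 = 8.64

pH = 8.64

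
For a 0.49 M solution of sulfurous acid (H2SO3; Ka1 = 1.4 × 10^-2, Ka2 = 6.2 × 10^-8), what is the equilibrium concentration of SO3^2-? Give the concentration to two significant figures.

6.2 × 10^-8 M

First ionization gives [H+] ≈ [HSO3-] = 7.61 × 10^-2 M.
Second step: Ka2 = [H+][SO3^2-]/[HSO3-] ≈ [SO3^2-] (since [H+] ≈ [HSO3-]).
So [SO3^2-] ≈ Ka2.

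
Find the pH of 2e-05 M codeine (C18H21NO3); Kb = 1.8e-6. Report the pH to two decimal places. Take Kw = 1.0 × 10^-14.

C18H21NO3 + H2O ⇌ C18H22NO3+ + OH-
Kb = x²/(2e-05 − x) = 1.8 × 10^-6
x is not negligible relative to C₀; solve x² + 1.8e-06·x − 3.6e-11 = 0.
x = (−Kb + √(Kb² + 4·Kb·C₀))/2 = 5.17 × 10^-6 M
pOH = 5.29, so pH = 14.00 − pOH = 8.71

pH = 8.71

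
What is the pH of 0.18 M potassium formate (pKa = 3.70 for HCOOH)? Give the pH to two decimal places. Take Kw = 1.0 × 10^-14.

pH = 8.48

HCOO- is the conjugate base of the weak acid HCOOH.
Ka = 10^(−3.70) = 2.00 × 10^-4
Kb = Kw/Ka = 1.0×10^-14 / 2.00 × 10^-4 = 5.00 × 10^-11
Kb = [OH-]²/(0.18 − [OH-]) = 5.00 × 10^-11
Assume [OH-] ≪ 0.18: [OH-] ≈ √(5.00 × 10^-11 × 0.18) = 3.00 × 10^-6 M
Check: 0.0017% ionized — well under 5%, approximation valid.
pOH = −log(3.00 × 10^-6) = 5.52; pH = 14.00 − 5.52 = 8.48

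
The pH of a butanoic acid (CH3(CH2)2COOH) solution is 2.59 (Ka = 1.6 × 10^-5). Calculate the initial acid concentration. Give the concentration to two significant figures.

[H+] = 10^(-2.59) = 2.57 × 10^-3 M = x
Ka = x²/(C₀ − x) ⇒ C₀ = x + x²/Ka
C₀ = 2.57 × 10^-3 + (2.57 × 10^-3)²/(1.6 × 10^-5) = 4.15 × 10^-1 M

C₀ = 4.2 × 10^-1 M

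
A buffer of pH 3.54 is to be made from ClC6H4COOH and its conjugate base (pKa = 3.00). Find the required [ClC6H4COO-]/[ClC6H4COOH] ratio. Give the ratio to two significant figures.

pH = pKa + log(r) ⇒ log(r) = 3.54 − 3.00 = +0.54
r = [ClC6H4COO-]/[ClC6H4COOH] = 10^(+0.54) = 3.47

ratio = 3.5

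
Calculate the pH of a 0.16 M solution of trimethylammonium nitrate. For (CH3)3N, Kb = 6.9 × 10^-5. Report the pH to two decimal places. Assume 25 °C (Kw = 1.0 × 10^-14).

pH = 5.32

(CH3)3NH+ is the conjugate acid of the weak base (CH3)3N.
Ka = Kw/Kb = 1.0×10^-14 / 6.9 × 10^-5 = 1.45 × 10^-10
Let x = [H+] at equilibrium. Ka = x²/(0.16 − x).
Assume x ≪ 0.16: x ≈ √(1.45 × 10^-10 × 0.16) = 4.82 × 10^-6 M
Check: 0.003% ionized — well under 5%, approximation valid.
pH = −log(4.82 × 10^-6) = 5.32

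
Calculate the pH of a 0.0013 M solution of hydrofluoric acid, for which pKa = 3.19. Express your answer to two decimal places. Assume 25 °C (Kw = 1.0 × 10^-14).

pH = 3.19

HF ⇌ F- + H+
Ka = 10^(−3.19) = 6.46 × 10^-4
Ka = x²/(0.0013 − x) = 6.46 × 10^-4
The 5% rule fails; solving x² + Ka·x − Ka·C₀ = 0 exactly:
x = (−Ka + √(Ka² + 4·Ka·C₀))/2 = 6.49 × 10^-4 M
pH = −log(6.49 × 10^-4) = 3.19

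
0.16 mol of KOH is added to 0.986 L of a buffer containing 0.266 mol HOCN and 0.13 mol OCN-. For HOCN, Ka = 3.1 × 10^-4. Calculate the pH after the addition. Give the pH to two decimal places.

pH = 3.95

OH- converts HOCN to OCN-: HOCN → 0.106 mol, OCN- → 0.29 mol.
pKa = −log(3.1 × 10^-4) = 3.509
pH = pKa + log([A⁻]/[HA]) = 3.509 + log(0.29/0.106) = 3.509 +0.437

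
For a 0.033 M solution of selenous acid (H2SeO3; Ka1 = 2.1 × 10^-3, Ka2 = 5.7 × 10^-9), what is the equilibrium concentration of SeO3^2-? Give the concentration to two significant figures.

5.7 × 10^-9 M

First ionization gives [H+] ≈ [HSeO3-] = 7.34 × 10^-3 M.
Second step: Ka2 = [H+][SeO3^2-]/[HSeO3-] ≈ [SeO3^2-] (since [H+] ≈ [HSeO3-]).
So [SeO3^2-] ≈ Ka2.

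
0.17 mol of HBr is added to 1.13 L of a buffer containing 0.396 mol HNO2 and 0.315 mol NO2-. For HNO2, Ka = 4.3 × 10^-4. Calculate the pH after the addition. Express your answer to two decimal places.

pH = 2.78

After neutralization: n(HNO2) = 0.566 mol, n(NO2-) = 0.145 mol.
pKa = −log(4.3 × 10^-4) = 3.367
pH = pKa + log(n_NO2-/n_HNO2) = 3.367 + log(0.145/0.566) = 3.367 + (-0.591)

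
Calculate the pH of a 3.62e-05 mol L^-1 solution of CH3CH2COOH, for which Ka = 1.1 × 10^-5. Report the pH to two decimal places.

CH3CH2COOH ⇌ CH3CH2COO- + H+
From the ICE table, Ka = [H+]²/(3.62e-05 − [H+]) = 1.1 × 10^-5.
Here C₀/Ka ≈ 3.29, so the small-[H+] approximation fails. Use the quadratic:
[H+] = [−1.1e-05 + √(1.1e-05² + 1.59e-09)]/2 = 1.52 × 10^-5 M
pH = −log[H+] = −log(1.52 × 10^-5) = 4.82

pH = 4.82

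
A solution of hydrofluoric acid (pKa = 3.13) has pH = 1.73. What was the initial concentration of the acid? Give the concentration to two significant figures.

[H+] = 10^(-1.73) = 1.86 × 10^-2 M = x
Ka = 10^(−3.13) = 7.41 × 10^-4
Ka = x²/(C₀ − x) ⇒ C₀ = x + x²/Ka
C₀ = 1.86 × 10^-2 + (1.86 × 10^-2)²/(7.41 × 10^-4) = 4.85 × 10^-1 M

C₀ = 4.9 × 10^-1 M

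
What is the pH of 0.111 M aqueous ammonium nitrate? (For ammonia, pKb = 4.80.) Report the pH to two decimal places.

NH4+ is the conjugate acid of the weak base NH3.
Kb = 10^(−4.80) = 1.58 × 10^-5
Ka = Kw/Kb = 1.0×10^-14 / 1.58 × 10^-5 = 6.33 × 10^-10
Let x = [H+] at equilibrium. Ka = x²/(0.111 − x).
Since Ka ≪ C₀, x ≈ √(Ka·C₀) = 8.38 × 10^-6 M.
pH = −log(8.38 × 10^-6) = 5.08

pH = 5.08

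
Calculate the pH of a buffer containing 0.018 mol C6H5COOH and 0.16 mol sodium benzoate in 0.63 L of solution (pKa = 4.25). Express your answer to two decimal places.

Using pH = pKa + log([base]/[acid]) with [base]/[acid] = 0.16/0.018:
pH = 4.25 + (+0.949) = 5.20

pH = 5.20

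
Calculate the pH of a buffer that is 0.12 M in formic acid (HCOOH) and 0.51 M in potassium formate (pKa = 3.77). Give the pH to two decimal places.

Henderson–Hasselbalch: pH = pKa + log([HCOO-]/[HCOOH]) = 3.77 + log(0.51/0.12)
pH = 3.77 + (+0.628) = 4.40

pH = 4.40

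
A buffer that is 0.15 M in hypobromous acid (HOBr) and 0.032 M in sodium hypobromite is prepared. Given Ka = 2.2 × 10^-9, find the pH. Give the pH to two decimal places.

pH = 7.99

pKa = −log(2.2 × 10^-9) = 8.658
Using pH = pKa + log([base]/[acid]) with [base]/[acid] = 0.032/0.15:
pH = 8.658 + (-0.671) = 7.99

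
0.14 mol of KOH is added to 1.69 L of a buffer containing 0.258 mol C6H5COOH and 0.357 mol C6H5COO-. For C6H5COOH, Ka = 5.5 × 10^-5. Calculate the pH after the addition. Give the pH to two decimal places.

OH- converts C6H5COOH to C6H5COO-: C6H5COOH → 0.118 mol, C6H5COO- → 0.497 mol.
pKa = −log(5.5 × 10^-5) = 4.260
pH = pKa + log([A⁻]/[HA]) = 4.260 + log(0.497/0.118) = 4.260 +0.624

pH = 4.88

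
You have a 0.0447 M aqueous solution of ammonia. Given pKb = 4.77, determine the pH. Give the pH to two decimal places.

pH = 10.94

NH3 + H2O ⇌ NH4+ + OH-
Kb = 10^(−4.77) = 1.70 × 10^-5
From the ICE table, Kb = x²/(0.0447 − x) = 1.70 × 10^-5.
Neglecting x in the denominator: x = √(1.70 × 10^-5 × 0.0447) = 8.72 × 10^-4 M
pOH = −log(8.72 × 10^-4) = 3.06; pH = 14.00 − 3.06 = 10.94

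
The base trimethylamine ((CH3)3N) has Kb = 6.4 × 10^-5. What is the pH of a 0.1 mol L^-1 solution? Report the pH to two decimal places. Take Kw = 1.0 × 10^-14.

(CH3)3N + H2O ⇌ (CH3)3NH+ + OH-
Let x = [OH-] at equilibrium. Kb = x²/(0.1 − x).
Assume x ≪ 0.1: x ≈ √(6.4 × 10^-5 × 0.1) = 2.53 × 10^-3 M
Check: 2.5% ionized — well under 5%, approximation valid.
pOH = −log(2.53 × 10^-3) = 2.60; pH = 14.00 − 2.60 = 11.40

pH = 11.40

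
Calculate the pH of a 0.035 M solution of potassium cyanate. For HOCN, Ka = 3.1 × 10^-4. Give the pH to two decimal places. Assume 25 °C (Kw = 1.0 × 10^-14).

pH = 8.03

OCN- is the conjugate base of the weak acid HOCN.
Kb = Kw/Ka = 1.0×10^-14 / 3.1 × 10^-4 = 3.23 × 10^-11
From the ICE table, Kb = [OH-]²/(0.035 − [OH-]) = 3.23 × 10^-11.
Neglecting [OH-] in the denominator: [OH-] = √(3.23 × 10^-11 × 0.035) = 1.06 × 10^-6 M
pOH = −log(1.06 × 10^-6) = 5.97; pH = 14.00 − 5.97 = 8.03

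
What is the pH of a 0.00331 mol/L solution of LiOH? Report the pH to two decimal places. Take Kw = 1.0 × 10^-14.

LiOH is a strong base; [OH-] = 0.00331 M.
pOH = -log(0.00331) = 2.48
pH = 14.00 - 2.48 = 11.52

pH = 11.52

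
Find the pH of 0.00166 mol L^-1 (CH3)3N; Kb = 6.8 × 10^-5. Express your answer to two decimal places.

pH = 10.48

(CH3)3N + H2O ⇌ (CH3)3NH+ + OH-
Kb = [OH-]²/(0.00166 − [OH-]) = 6.8 × 10^-5
Here C₀/Kb ≈ 24.4, so the small-[OH-] approximation fails. Use the quadratic:
[OH-] = [−6.8e-05 + √(6.8e-05² + 4.52e-07)]/2 = 3.04 × 10^-4 M
pOH = 3.52, so pH = 14.00 − pOH = 10.48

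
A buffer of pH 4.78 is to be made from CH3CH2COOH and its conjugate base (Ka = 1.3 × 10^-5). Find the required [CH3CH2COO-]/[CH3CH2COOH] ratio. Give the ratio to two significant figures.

ratio = 0.78

pKa = -log(1.3 × 10^-5) = 4.886
pH = pKa + log(r) ⇒ log(r) = 4.78 − 4.886 = -0.106
r = [CH3CH2COO-]/[CH3CH2COOH] = 10^(-0.106) = 0.783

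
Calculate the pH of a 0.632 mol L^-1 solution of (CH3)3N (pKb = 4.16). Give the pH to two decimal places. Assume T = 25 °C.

pH = 11.82

(CH3)3N + H2O ⇌ (CH3)3NH+ + OH-
Kb = 10^(−4.16) = 6.92 × 10^-5
Kb = x²/(0.632 − x) = 6.92 × 10^-5
Assume x ≪ 0.632: x ≈ √(6.92 × 10^-5 × 0.632) = 6.61 × 10^-3 M
pOH = 2.18, so pH = 14.00 − pOH = 11.82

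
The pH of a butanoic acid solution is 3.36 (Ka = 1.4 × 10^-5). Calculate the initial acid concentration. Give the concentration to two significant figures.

[H+] = 10^(-3.36) = 4.37 × 10^-4 M = x
Ka = x²/(C₀ − x) ⇒ C₀ = x + x²/Ka
C₀ = 4.37 × 10^-4 + (4.37 × 10^-4)²/(1.4 × 10^-5) = 1.41 × 10^-2 M

C₀ = 1.4 × 10^-2 M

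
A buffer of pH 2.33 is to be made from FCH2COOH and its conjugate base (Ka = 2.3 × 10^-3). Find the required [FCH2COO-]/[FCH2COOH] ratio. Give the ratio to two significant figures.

ratio = 0.49

pKa = -log(2.3 × 10^-3) = 2.638
pH = pKa + log(r) ⇒ log(r) = 2.33 − 2.638 = -0.308
r = [FCH2COO-]/[FCH2COOH] = 10^(-0.308) = 0.492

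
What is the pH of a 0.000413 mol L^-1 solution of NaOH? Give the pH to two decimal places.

pH = 10.62

NaOH is a strong base; [OH-] = 0.000413 M.
pOH = -log(0.000413) = 3.38
pH = 14.00 - 3.38 = 10.62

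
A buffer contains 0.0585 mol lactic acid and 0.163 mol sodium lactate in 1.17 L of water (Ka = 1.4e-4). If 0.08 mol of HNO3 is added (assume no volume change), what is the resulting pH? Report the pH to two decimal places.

After neutralization: n(CH3CH(OH)COOH) = 0.139 mol, n(CH3CH(OH)COO-) = 0.083 mol.
pKa = −log(1.4 × 10^-4) = 3.854
pH = pKa + log(n_CH3CH(OH)COO-/n_CH3CH(OH)COOH) = 3.854 + log(0.083/0.139) = 3.854 + (-0.224)

pH = 3.63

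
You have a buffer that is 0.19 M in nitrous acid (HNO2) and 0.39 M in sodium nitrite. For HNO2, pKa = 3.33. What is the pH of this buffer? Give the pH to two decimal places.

pH = 3.64

Using pH = pKa + log([base]/[acid]) with [base]/[acid] = 0.39/0.19:
pH = 3.33 + (+0.312) = 3.64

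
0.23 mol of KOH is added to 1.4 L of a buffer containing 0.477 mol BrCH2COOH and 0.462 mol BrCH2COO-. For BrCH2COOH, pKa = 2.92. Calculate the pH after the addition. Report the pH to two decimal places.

OH- converts BrCH2COOH to BrCH2COO-: BrCH2COOH → 0.247 mol, BrCH2COO- → 0.692 mol.
pH = pKa + log([A⁻]/[HA]) = 2.92 + log(0.692/0.247) = 2.92 +0.447

pH = 3.37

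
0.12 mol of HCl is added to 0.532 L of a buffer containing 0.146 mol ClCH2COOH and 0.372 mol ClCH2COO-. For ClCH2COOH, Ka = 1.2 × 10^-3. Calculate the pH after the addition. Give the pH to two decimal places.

Added H+ converts ClCH2COO- to ClCH2COOH: ClCH2COOH → 0.266 mol, ClCH2COO- → 0.252 mol.
pKa = −log(1.2 × 10^-3) = 2.921
pH = pKa + log([A⁻]/[HA]) = 2.921 + log(0.252/0.266) = 2.921 -0.023

pH = 2.90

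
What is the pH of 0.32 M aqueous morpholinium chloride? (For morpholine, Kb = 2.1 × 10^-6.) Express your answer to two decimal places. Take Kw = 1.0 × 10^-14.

C4H8ONH2+ is the conjugate acid of the weak base C4H8ONH.
Ka = Kw/Kb = 1.0×10^-14 / 2.1 × 10^-6 = 4.76 × 10^-9
Ka = [H+]²/(0.32 − [H+]) = 4.76 × 10^-9
Since Ka ≪ C₀, [H+] ≈ √(Ka·C₀) = 3.90 × 10^-5 M.
([H+]/C₀ = 0.012% < 5%, so the approximation holds.)
pH = −log(3.90 × 10^-5) = 4.41

pH = 4.41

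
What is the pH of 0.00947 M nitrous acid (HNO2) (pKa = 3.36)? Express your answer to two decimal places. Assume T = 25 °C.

HNO2 ⇌ NO2- + H+
Ka = 10^(−3.36) = 4.37 × 10^-4
Ka = [H+]²/(0.00947 − [H+]) = 4.37 × 10^-4
Here C₀/Ka ≈ 21.7, so the small-[H+] approximation fails. Use the quadratic:
[H+] = [−0.000437 + √(0.000437² + 1.66e-05)]/2 = 1.83 × 10^-3 M
pH = −log(1.83 × 10^-3) = 2.74

pH = 2.74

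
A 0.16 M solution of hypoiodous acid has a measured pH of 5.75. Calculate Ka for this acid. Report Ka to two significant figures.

Ka = 2.0 × 10^-11

[H+] = 10^(-5.75) = 1.78 × 10^-6 M
At equilibrium [HA] = 0.16 − 1.78 × 10^-6 = 1.60 × 10^-1 M
Ka = [H+][A-]/[HA] = (1.78 × 10^-6)² / 1.60 × 10^-1 = 2.0 × 10^-11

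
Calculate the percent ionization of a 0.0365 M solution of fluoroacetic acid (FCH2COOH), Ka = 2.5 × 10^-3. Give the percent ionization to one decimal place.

FCH2COOH ⇌ FCH2COO- + H+; let x = [H+] at equilibrium.
Ka = x²/(C₀ − x); solving the quadratic gives x = 8.38 × 10^-3 M.
Fraction ionized = 8.38 × 10^-3 / 0.0365 = 0.2296 → 23.0%

23.0%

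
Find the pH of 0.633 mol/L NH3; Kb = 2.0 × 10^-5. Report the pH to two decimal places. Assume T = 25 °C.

pH = 11.55

NH3 + H2O ⇌ NH4+ + OH-
Kb = x²/(0.633 − x) = 2.0 × 10^-5
Since Kb ≪ C₀, x ≈ √(Kb·C₀) = 3.56 × 10^-3 M.
(x/C₀ = 0.56% < 5%, so the approximation holds.)
pOH = −log(3.56 × 10^-3) = 2.45; pH = 14.00 − 2.45 = 11.55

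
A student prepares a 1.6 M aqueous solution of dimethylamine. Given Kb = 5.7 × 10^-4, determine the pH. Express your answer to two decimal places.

(CH3)2NH + H2O ⇌ (CH3)2NH2+ + OH-
From the ICE table, Kb = [OH-]²/(1.6 − [OH-]) = 5.7 × 10^-4.
Neglecting [OH-] in the denominator: [OH-] = √(5.7 × 10^-4 × 1.6) = 3.02 × 10^-2 M
Check: 1.9% ionized — well under 5%, approximation valid.
pOH = 1.52, so pH = 14.00 − pOH = 12.48

pH = 12.48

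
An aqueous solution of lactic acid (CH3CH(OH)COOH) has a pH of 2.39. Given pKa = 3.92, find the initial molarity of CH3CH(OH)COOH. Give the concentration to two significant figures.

[H+] = 10^(-2.39) = 4.07 × 10^-3 M = x
Ka = 10^(−3.92) = 1.20 × 10^-4
Ka = x²/(C₀ − x) ⇒ C₀ = x + x²/Ka
C₀ = 4.07 × 10^-3 + (4.07 × 10^-3)²/(1.20 × 10^-4) = 1.42 × 10^-1 M

C₀ = 1.4 × 10^-1 M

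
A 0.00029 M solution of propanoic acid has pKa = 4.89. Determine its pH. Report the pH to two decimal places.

CH3CH2COOH ⇌ CH3CH2COO- + H+
Ka = 10^(−4.89) = 1.29 × 10^-5
Let x = [H+] at equilibrium. Ka = x²/(0.00029 − x).
x is not negligible relative to C₀; solve x² + 1.29e-05·x − 3.74e-09 = 0.
x = (−Ka + √(Ka² + 4·Ka·C₀))/2 = 5.51 × 10^-5 M
pH = −log[H+] = −log(5.51 × 10^-5) = 4.26

pH = 4.26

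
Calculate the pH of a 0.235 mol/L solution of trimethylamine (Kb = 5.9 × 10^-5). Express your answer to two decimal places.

pH = 11.57

(CH3)3N + H2O ⇌ (CH3)3NH+ + OH-
From the ICE table, Kb = [OH-]²/(0.235 − [OH-]) = 5.9 × 10^-5.
Assume [OH-] ≪ 0.235: [OH-] ≈ √(5.9 × 10^-5 × 0.235) = 3.72 × 10^-3 M
([OH-]/C₀ = 1.6% < 5%, so the approximation holds.)
pOH = 2.43, so pH = 14.00 − pOH = 11.57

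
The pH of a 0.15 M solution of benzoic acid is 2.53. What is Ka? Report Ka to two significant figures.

[H+] = 10^(-2.53) = 2.95 × 10^-3 M
At equilibrium [HA] = 0.15 − 2.95 × 10^-3 = 1.47 × 10^-1 M
Ka = [H+][A-]/[HA] = (2.95 × 10^-3)² / 1.47 × 10^-1 = 5.9 × 10^-5

Ka = 5.9 × 10^-5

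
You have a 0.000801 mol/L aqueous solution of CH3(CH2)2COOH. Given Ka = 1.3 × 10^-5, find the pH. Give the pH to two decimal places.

CH3(CH2)2COOH ⇌ CH3(CH2)2COO- + H+
From the ICE table, Ka = x²/(0.000801 − x) = 1.3 × 10^-5.
x is not negligible relative to C₀; solve x² + 1.3e-05·x − 1.04e-08 = 0.
x = (−Ka + √(Ka² + 4·Ka·C₀))/2 = 9.58 × 10^-5 M
pH = −log[H+] = −log(9.58 × 10^-5) = 4.02

pH = 4.02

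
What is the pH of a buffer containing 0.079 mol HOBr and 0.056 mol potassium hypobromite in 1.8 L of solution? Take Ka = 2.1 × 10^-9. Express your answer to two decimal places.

pH = 8.53

pKa = −log(2.1 × 10^-9) = 8.678
pH = pKa + log([A⁻]/[HA]) = 8.678 + log(0.056/0.079)
pH = 8.678 + (-0.149) = 8.53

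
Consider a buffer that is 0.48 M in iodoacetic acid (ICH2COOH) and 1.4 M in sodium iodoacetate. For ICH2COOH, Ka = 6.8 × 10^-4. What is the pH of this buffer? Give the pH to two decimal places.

pH = 3.63

pKa = −log(6.8 × 10^-4) = 3.167
Henderson–Hasselbalch: pH = pKa + log([ICH2COO-]/[ICH2COOH]) = 3.167 + log(1.4/0.48)
pH = 3.167 + (+0.465) = 3.63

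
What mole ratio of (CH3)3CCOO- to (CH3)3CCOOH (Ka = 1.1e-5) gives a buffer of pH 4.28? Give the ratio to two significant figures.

ratio = 0.21

pKa = -log(1.1 × 10^-5) = 4.959
pH = pKa + log(r) ⇒ log(r) = 4.28 − 4.959 = -0.679
r = [(CH3)3CCOO-]/[(CH3)3CCOOH] = 10^(-0.679) = 0.209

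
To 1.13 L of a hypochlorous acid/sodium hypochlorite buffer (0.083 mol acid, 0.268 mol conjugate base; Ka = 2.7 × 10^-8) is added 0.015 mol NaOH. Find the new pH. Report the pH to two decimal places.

After neutralization: n(HOCl) = 0.068 mol, n(OCl-) = 0.283 mol.
pKa = −log(2.7 × 10^-8) = 7.569
Henderson–Hasselbalch with mole ratio 0.283/0.068: pH = 7.569 + (+0.619)

pH = 8.19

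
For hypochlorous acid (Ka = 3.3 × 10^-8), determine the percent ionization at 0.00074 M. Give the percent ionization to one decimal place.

HOCl ⇌ OCl- + H+; let x = [H+] at equilibrium.
x ≈ √(Ka·C₀) = √(3.3 × 10^-8 × 0.00074) = 4.94 × 10^-6 M
% ionization = x/C₀ × 100% = 4.94 × 10^-6/0.00074 × 100% = 0.7%

0.7%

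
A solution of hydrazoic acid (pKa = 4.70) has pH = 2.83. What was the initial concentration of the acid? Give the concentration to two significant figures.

[H+] = 10^(-2.83) = 1.48 × 10^-3 M = x
Ka = 10^(−4.70) = 2.00 × 10^-5
Ka = x²/(C₀ − x) ⇒ C₀ = x + x²/Ka
C₀ = 1.48 × 10^-3 + (1.48 × 10^-3)²/(2.00 × 10^-5) = 1.11 × 10^-1 M

C₀ = 1.1 × 10^-1 M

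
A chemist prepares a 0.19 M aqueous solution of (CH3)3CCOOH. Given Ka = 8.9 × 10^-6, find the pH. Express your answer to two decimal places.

(CH3)3CCOOH ⇌ (CH3)3CCOO- + H+
From the ICE table, Ka = x²/(0.19 − x) = 8.9 × 10^-6.
Neglecting x in the denominator: x = √(8.9 × 10^-6 × 0.19) = 1.30 × 10^-3 M
(x/C₀ = 0.68% < 5%, so the approximation holds.)
pH = −log(1.30 × 10^-3) = 2.89

pH = 2.89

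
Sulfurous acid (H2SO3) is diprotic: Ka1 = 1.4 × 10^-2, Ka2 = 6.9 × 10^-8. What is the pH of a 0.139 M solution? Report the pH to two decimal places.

Since Ka1 ≫ Ka2, the first ionization dominates [H+].
Ka1 = x²/(0.139 − x) = 1.4 × 10^-2
Solving the quadratic: x = (−Ka1 + √(Ka1² + 4·Ka1·C₀))/2 = 3.77 × 10^-2 M
pH = −log(3.77 × 10^-2) = 1.42

pH = 1.42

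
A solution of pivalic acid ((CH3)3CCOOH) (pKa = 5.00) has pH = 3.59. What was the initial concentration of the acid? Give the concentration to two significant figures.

C₀ = 6.9 × 10^-3 M

[H+] = 10^(-3.59) = 2.57 × 10^-4 M = x
Ka = 10^(−5.00) = 1.00 × 10^-5
Ka = x²/(C₀ − x) ⇒ C₀ = x + x²/Ka
C₀ = 2.57 × 10^-4 + (2.57 × 10^-4)²/(1.00 × 10^-5) = 6.86 × 10^-3 M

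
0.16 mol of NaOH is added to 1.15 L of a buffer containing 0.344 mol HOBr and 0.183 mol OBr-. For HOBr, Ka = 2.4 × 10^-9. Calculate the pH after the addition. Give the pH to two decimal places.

pH = 8.89

OH- converts HOBr to OBr-: HOBr → 0.184 mol, OBr- → 0.343 mol.
pKa = −log(2.4 × 10^-9) = 8.620
pH = pKa + log(n_OBr-/n_HOBr) = 8.620 + log(0.343/0.184) = 8.620 + (+0.270)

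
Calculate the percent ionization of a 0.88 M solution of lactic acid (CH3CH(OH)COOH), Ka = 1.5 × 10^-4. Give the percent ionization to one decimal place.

CH3CH(OH)COOH ⇌ CH3CH(OH)COO- + H+; let x = [H+] at equilibrium.
x ≈ √(Ka·C₀) = √(1.5 × 10^-4 × 0.88) = 1.15 × 10^-2 M
% ionization = x/C₀ × 100% = 1.15 × 10^-2/0.88 × 100% = 1.3%

1.3%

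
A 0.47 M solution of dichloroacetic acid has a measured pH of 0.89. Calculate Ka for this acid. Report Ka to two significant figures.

[H+] = 10^(-0.89) = 1.29 × 10^-1 M
At equilibrium [HA] = 0.47 − 1.29 × 10^-1 = 3.41 × 10^-1 M
Ka = [H+][A-]/[HA] = (1.29 × 10^-1)² / 3.41 × 10^-1 = 4.9 × 10^-2

Ka = 4.9 × 10^-2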